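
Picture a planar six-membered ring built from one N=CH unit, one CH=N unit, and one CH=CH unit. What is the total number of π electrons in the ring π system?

6

All ring atoms are sp² and supply a p orbital to the ring (the double-bond atoms are sp², each contributing one p electron; the doubly-bonded nitrogens are pyridine-type — their lone pairs lie in the ring plane, leaving one electron in the p orbital); the conjugation is uninterrupted.
Counting π electrons: 3 × 2 = 6 from the 3 double-bond units.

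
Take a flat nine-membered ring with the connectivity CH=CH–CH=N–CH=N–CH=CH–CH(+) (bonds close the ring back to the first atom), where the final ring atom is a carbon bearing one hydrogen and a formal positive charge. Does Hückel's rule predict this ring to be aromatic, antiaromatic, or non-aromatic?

Antiaromatic

The p orbitals form a continuous loop: the double-bond atoms are sp², each contributing one p electron; the doubly-bonded nitrogens are pyridine-type — their lone pairs lie in the ring plane, leaving one electron in the p orbital; the carbocation has an empty p orbital. The ring is fully conjugated.
Tallying contributions gives 4 × 2 = 8 from the double-bond units + 0 from the CH(+) atom = 8.
With 8 = 4·2 π electrons, Hückel's rule classifies the planar ring as antiaromatic.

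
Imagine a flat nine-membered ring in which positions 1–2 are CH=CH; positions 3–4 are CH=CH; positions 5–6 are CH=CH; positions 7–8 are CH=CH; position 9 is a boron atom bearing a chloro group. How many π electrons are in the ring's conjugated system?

All ring atoms are sp² and supply a p orbital to the ring (every atom in a ring double bond is sp² and brings one electron to the p orbital; the boron has an empty p orbital); the conjugation is uninterrupted.
Adding the contributions, 4 × 2 = 8 from the double-bond units + 0 from the B(chloro) atom = 8.

8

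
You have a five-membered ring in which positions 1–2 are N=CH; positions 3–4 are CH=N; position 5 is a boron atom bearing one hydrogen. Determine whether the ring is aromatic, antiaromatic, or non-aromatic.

Antiaromatic

All ring atoms are sp² and supply a p orbital to the ring (every atom in a ring double bond is sp² and brings one electron to the p orbital; the doubly-bonded nitrogens are pyridine-type — their lone pairs lie in the ring plane, leaving one electron in the p orbital; the boron has an empty p orbital); the conjugation is uninterrupted.
Tallying contributions gives 2 × 2 = 4 from the double-bond units + 0 from the BH atom = 4.
4 = 4(1); a planar, fully conjugated 4n system is antiaromatic.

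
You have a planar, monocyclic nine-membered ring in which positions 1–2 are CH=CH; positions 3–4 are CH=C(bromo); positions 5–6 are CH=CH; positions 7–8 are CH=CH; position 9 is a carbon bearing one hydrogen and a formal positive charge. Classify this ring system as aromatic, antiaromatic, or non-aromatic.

Antiaromatic

Every ring atom contributes a p orbital perpendicular to the ring (each doubly-bonded ring atom is sp² with one p-orbital electron; the carbocation has an empty p orbital), so the π system is cyclic and fully conjugated.
π-electron count: 4 × 2 = 8 from the double-bond units + 0 from the CH(+) atom = 8.
A 4n π count (8, n = 2) in a planar conjugated ring means antiaromatic.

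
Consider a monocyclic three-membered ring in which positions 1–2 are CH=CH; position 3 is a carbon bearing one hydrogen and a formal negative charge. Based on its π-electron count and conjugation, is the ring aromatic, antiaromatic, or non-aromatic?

Antiaromatic

All ring atoms are sp² and supply a p orbital to the ring (every atom in a ring double bond is sp² and brings one electron to the p orbital; the carbanion's lone pair occupies the p orbital); the conjugation is uninterrupted.
π-electron count: 1 × 2 = 2 from the double-bond unit + 2 from the CH(-) atom = 4.
4 = 4(1); a planar, fully conjugated 4n system is antiaromatic.
(The species described is the cyclopropenyl anion.)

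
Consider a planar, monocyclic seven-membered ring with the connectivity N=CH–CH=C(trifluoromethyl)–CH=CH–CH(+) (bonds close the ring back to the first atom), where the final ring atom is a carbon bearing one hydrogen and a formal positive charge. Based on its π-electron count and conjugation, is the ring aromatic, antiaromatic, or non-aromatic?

Check conjugation: every atom in a ring double bond is sp² and brings one electron to the p orbital; each =N– nitrogen is pyridine-type (lone pair in the sp² plane, one electron in the p orbital); the carbocation has an empty p orbital — every position has a p orbital, so the cyclic π system is continuous.
Adding the contributions, 3 × 2 = 6 from the double-bond units + 0 from the CH(+) atom = 6.
6 = 4(1) + 2, which satisfies Hückel's 4n+2 rule.

Aromatic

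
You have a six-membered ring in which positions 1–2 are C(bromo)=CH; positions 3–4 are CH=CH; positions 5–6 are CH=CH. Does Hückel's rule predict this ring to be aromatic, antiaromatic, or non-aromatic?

The p orbitals form a continuous loop: the double-bond atoms are sp², each contributing one p electron. The ring is fully conjugated.
Tallying contributions gives 3 × 2 = 6 from the 3 double-bond units.
6 = 4(1) + 2, which satisfies Hückel's 4n+2 rule.

Aromatic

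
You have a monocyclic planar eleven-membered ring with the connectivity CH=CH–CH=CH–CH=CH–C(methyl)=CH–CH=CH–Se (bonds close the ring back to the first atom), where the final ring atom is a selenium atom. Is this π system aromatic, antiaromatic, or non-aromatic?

Antiaromatic

All ring atoms are sp² and supply a p orbital to the ring (each doubly-bonded ring atom is sp² with one p-orbital electron; the selenium donates one lone pair from its p orbital); the conjugation is uninterrupted.
π-electron count: 5 × 2 = 10 from the double-bond units + 2 from the Se atom = 12.
12 = 4(3); a planar, fully conjugated 4n system is antiaromatic.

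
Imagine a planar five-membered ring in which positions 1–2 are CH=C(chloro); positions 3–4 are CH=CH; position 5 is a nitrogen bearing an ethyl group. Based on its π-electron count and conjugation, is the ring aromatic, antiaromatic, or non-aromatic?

Aromatic

Every ring atom contributes a p orbital perpendicular to the ring (the double-bond atoms are sp², each contributing one p electron; the pyrrole-type nitrogen donates its lone pair from the p orbital), so the π system is cyclic and fully conjugated.
Counting π electrons: 2 × 2 = 4 from the double-bond units + 2 from the N(ethyl) atom = 6.
Since 6 = 4·1 + 2, the ring meets the 4n+2 criterion.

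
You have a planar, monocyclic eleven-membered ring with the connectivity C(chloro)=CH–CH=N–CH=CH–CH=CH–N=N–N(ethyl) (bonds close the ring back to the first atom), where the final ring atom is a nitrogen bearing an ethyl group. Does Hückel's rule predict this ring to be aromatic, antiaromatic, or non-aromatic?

Antiaromatic

Every ring atom contributes a p orbital perpendicular to the ring (each doubly-bonded ring atom is sp² with one p-orbital electron; each =N– nitrogen is pyridine-type (lone pair in the sp² plane, one electron in the p orbital); the pyrrole-type nitrogen donates its lone pair from the p orbital), so the π system is cyclic and fully conjugated.
Tallying contributions gives 5 × 2 = 10 from the double-bond units + 2 from the N(ethyl) atom = 12.
12 is a 4n count (n = 3), so the planar conjugated ring is antiaromatic.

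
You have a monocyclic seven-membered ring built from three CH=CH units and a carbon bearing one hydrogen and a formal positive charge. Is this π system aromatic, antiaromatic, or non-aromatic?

Check conjugation: each doubly-bonded ring atom is sp² with one p-orbital electron; the carbocation has an empty p orbital — every position has a p orbital, so the cyclic π system is continuous.
Counting π electrons: 3 × 2 = 6 from the double-bond units + 0 from the CH(+) atom = 6.
Since 6 = 4·1 + 2, the ring meets the 4n+2 criterion.

Aromatic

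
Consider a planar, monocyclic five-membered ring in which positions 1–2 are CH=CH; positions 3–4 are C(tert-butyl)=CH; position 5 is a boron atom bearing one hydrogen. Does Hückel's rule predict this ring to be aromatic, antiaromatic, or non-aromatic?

Check conjugation: each doubly-bonded ring atom is sp² with one p-orbital electron; the boron has an empty p orbital — every position has a p orbital, so the cyclic π system is continuous.
Adding the contributions, 2 × 2 = 4 from the double-bond units + 0 from the BH atom = 4.
A 4n π count (4, n = 1) in a planar conjugated ring means antiaromatic.

Antiaromatic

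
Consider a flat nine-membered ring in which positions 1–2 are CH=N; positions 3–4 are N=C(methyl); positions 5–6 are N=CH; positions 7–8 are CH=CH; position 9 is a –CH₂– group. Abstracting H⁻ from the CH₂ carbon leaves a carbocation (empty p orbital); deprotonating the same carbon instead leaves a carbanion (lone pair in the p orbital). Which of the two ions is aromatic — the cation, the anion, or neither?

In both ions every ring atom is sp² and contributes a p orbital, so both rings are fully conjugated.
Cation: 4 × 2 + 0 = 8 π electrons → 4(2), antiaromatic.
Anion: 4 × 2 + 2 = 10 π electrons → 4(2)+2, aromatic.

The anion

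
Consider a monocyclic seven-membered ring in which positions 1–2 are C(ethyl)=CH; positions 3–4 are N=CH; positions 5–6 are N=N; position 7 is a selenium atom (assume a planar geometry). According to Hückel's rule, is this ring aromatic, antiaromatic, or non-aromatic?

Antiaromatic

The p orbitals form a continuous loop: the double-bond atoms are sp², each contributing one p electron; each =N– nitrogen is pyridine-type (lone pair in the sp² plane, one electron in the p orbital); the selenium donates one lone pair from its p orbital. The ring is fully conjugated.
Counting π electrons: 3 × 2 = 6 from the double-bond units + 2 from the Se atom = 8.
A 4n π count (8, n = 2) in a planar conjugated ring means antiaromatic.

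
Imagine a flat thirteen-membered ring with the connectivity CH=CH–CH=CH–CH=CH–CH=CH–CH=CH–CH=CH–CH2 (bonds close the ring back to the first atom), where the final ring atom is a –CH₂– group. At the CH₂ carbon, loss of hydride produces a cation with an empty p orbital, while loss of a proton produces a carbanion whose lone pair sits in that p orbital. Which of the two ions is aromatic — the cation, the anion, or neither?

The anion

Once that carbon is sp², every ring atom has a p orbital and both ions are fully conjugated.
Cation: 6 × 2 + 0 = 12 π electrons → 4(3), antiaromatic.
Anion: 6 × 2 + 2 = 14 π electrons → 4(3)+2, aromatic.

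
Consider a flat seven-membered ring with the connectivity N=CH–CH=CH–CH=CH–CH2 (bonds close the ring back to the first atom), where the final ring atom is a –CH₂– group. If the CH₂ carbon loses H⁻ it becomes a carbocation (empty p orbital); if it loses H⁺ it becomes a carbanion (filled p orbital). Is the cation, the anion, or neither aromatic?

Both ions have a continuous loop of p orbitals — each ring atom is sp².
Cation: 3 × 2 + 0 = 6 π electrons → 4(1)+2, aromatic.
Anion: 3 × 2 + 2 = 8 π electrons → 4(2), antiaromatic.

The cation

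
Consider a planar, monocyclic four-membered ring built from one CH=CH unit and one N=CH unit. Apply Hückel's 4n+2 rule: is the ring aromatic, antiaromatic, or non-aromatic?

Antiaromatic

Check conjugation: every atom in a ring double bond is sp² and brings one electron to the p orbital; the doubly-bonded nitrogens are pyridine-type — their lone pairs lie in the ring plane, leaving one electron in the p orbital — every position has a p orbital, so the cyclic π system is continuous.
π-electron count: 2 × 2 = 4 from the 2 double-bond units.
4 = 4(1); a planar, fully conjugated 4n system is antiaromatic.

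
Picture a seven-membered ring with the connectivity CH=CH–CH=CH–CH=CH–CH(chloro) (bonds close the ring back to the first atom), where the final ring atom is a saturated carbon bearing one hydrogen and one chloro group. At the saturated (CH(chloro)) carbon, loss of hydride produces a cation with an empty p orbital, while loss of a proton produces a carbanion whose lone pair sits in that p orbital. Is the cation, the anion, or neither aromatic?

The cation

Once that carbon is sp², every ring atom has a p orbital and both ions are fully conjugated.
Cation: 3 × 2 + 0 = 6 π electrons → 4(1)+2, aromatic.
Anion: 3 × 2 + 2 = 8 π electrons → 4(2), antiaromatic.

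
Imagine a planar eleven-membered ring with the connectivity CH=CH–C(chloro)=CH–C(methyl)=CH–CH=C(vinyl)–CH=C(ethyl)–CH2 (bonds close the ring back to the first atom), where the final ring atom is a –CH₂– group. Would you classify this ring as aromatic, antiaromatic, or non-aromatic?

The CH2 carbon is saturated: the tetrahedral CH₂ carbon is sp³ and has no p orbital in the ring π system. Conjugation is not continuous around the ring.
Without a continuous loop of overlapping p orbitals the Hückel electron count never comes into play.

Non-aromatic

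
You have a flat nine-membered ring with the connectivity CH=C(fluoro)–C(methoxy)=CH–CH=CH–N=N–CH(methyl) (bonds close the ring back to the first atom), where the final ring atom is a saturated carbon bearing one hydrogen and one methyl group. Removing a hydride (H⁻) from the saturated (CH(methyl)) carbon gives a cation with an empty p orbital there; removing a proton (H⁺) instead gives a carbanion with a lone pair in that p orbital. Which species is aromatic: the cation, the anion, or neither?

The anion

In either ion the ring is fully conjugated: every atom, including the new sp² carbon, supplies a p orbital.
Cation: 4 × 2 + 0 = 8 π electrons → 4(2), antiaromatic.
Anion: 4 × 2 + 2 = 10 π electrons → 4(2)+2, aromatic.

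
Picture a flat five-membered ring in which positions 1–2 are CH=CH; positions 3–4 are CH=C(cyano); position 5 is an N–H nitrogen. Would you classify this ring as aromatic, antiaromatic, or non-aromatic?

Aromatic

The p orbitals form a continuous loop: every atom in a ring double bond is sp² and brings one electron to the p orbital; the pyrrole-type nitrogen donates its lone pair from the p orbital. The ring is fully conjugated.
Adding the contributions, 2 × 2 = 4 from the double-bond units + 2 from the NH atom = 6.
That gives a 4n+2 count (6, n = 1).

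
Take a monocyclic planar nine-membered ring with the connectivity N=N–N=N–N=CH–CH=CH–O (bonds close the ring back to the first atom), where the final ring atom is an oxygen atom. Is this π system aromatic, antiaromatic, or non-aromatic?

All ring atoms are sp² and supply a p orbital to the ring (each doubly-bonded ring atom is sp² with one p-orbital electron; the doubly-bonded nitrogens are pyridine-type — their lone pairs lie in the ring plane, leaving one electron in the p orbital; the oxygen donates one lone pair from its p orbital); the conjugation is uninterrupted.
Tallying contributions gives 4 × 2 = 8 from the double-bond units + 2 from the O atom = 10.
That gives a 4n+2 count (10, n = 2).

Aromatic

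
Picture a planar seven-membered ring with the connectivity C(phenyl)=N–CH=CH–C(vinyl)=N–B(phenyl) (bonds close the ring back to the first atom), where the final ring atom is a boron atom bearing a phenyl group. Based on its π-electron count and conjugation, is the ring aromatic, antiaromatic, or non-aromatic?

Aromatic

Check conjugation: every atom in a ring double bond is sp² and brings one electron to the p orbital; each sp² =N– keeps its lone pair in-plane and puts one electron into the π system; the boron has an empty p orbital — every position has a p orbital, so the cyclic π system is continuous.
π-electron count: 3 × 2 = 6 from the double-bond units + 0 from the B(phenyl) atom = 6.
With 6 π electrons (n = 1), the Hückel 4n+2 condition holds.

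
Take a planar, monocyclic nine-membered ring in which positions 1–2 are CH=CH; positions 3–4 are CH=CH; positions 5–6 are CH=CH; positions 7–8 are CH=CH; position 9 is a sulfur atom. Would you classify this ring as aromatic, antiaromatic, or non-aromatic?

Every ring atom contributes a p orbital perpendicular to the ring (each doubly-bonded ring atom is sp² with one p-orbital electron; the sulfur donates one lone pair from its p orbital), so the π system is cyclic and fully conjugated.
Adding the contributions, 4 × 2 = 8 from the double-bond units + 2 from the S atom = 10.
Since 10 = 4·2 + 2, the ring meets the 4n+2 criterion.

Aromatic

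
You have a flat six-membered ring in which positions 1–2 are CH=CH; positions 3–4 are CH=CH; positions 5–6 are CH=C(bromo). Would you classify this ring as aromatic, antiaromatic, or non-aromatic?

Aromatic

All ring atoms are sp² and supply a p orbital to the ring (every atom in a ring double bond is sp² and brings one electron to the p orbital); the conjugation is uninterrupted.
Counting π electrons: 3 × 2 = 6 from the 3 double-bond units.
That gives a 4n+2 count (6, n = 1).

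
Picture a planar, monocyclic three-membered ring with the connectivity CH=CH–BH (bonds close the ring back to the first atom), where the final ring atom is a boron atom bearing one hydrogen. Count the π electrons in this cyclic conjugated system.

Check conjugation: the double-bond atoms are sp², each contributing one p electron; the boron has an empty p orbital — every position has a p orbital, so the cyclic π system is continuous.
Adding the contributions, 1 × 2 = 2 from the double-bond unit + 0 from the BH atom = 2.

2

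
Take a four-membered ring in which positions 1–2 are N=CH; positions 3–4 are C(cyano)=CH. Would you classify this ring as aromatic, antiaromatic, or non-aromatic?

Antiaromatic

Every ring atom contributes a p orbital perpendicular to the ring (every atom in a ring double bond is sp² and brings one electron to the p orbital; each =N– nitrogen is pyridine-type (lone pair in the sp² plane, one electron in the p orbital)), so the π system is cyclic and fully conjugated.
Adding the contributions, 2 × 2 = 4 from the 2 double-bond units.
With 4 = 4·1 π electrons, Hückel's rule classifies the planar ring as antiaromatic.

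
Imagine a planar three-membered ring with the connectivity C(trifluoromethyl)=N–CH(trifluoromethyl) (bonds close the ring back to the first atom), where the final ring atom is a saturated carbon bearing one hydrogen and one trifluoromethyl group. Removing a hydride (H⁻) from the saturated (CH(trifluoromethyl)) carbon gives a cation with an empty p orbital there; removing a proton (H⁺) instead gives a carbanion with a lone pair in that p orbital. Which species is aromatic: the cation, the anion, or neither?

The cation

In either ion the ring is fully conjugated: every atom, including the new sp² carbon, supplies a p orbital.
Cation: 1 × 2 + 0 = 2 π electrons → 4(0)+2, aromatic.
Anion: 1 × 2 + 2 = 4 π electrons → 4(1), antiaromatic.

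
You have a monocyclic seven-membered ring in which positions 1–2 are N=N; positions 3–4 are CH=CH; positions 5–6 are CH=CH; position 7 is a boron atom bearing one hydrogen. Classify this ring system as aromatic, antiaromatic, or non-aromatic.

All ring atoms are sp² and supply a p orbital to the ring (each doubly-bonded ring atom is sp² with one p-orbital electron; the doubly-bonded nitrogens are pyridine-type — their lone pairs lie in the ring plane, leaving one electron in the p orbital; the boron has an empty p orbital); the conjugation is uninterrupted.
Adding the contributions, 3 × 2 = 6 from the double-bond units + 0 from the BH atom = 6.
6 = 4(1) + 2, which satisfies Hückel's 4n+2 rule.

Aromatic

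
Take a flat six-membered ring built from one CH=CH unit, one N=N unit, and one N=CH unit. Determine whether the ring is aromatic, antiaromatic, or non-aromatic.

Every ring atom contributes a p orbital perpendicular to the ring (each doubly-bonded ring atom is sp² with one p-orbital electron; each =N– nitrogen is pyridine-type (lone pair in the sp² plane, one electron in the p orbital)), so the π system is cyclic and fully conjugated.
Counting π electrons: 3 × 2 = 6 from the 3 double-bond units.
With 6 π electrons (n = 1), the Hückel 4n+2 condition holds.

Aromatic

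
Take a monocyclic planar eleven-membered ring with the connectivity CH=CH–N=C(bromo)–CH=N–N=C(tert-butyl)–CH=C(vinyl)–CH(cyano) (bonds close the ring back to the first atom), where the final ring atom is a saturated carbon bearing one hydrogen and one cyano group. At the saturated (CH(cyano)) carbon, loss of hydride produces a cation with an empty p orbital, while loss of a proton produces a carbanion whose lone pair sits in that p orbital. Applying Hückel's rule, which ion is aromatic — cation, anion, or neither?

The cation

Once that carbon is sp², every ring atom has a p orbital and both ions are fully conjugated.
Cation: 5 × 2 + 0 = 10 π electrons → 4(2)+2, aromatic.
Anion: 5 × 2 + 2 = 12 π electrons → 4(3), antiaromatic.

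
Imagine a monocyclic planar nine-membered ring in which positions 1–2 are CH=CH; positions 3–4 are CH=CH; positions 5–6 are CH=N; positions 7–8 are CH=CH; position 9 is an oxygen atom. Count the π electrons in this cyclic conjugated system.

10

Every ring atom contributes a p orbital perpendicular to the ring (each doubly-bonded ring atom is sp² with one p-orbital electron; the doubly-bonded nitrogens are pyridine-type — their lone pairs lie in the ring plane, leaving one electron in the p orbital; the oxygen donates one lone pair from its p orbital), so the π system is cyclic and fully conjugated.
Tallying contributions gives 4 × 2 = 8 from the double-bond units + 2 from the O atom = 10.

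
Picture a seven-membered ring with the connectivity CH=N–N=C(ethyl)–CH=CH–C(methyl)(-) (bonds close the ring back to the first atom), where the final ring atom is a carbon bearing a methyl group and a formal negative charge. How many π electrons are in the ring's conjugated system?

All ring atoms are sp² and supply a p orbital to the ring (the double-bond atoms are sp², each contributing one p electron; the doubly-bonded nitrogens are pyridine-type — their lone pairs lie in the ring plane, leaving one electron in the p orbital; the carbanion's lone pair occupies the p orbital); the conjugation is uninterrupted.
Adding the contributions, 3 × 2 = 6 from the double-bond units + 2 from the C(methyl)(-) atom = 8.

8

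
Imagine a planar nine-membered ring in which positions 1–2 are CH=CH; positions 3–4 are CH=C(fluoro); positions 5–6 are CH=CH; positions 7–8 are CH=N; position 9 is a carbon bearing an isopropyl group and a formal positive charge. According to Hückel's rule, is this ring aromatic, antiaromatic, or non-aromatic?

All ring atoms are sp² and supply a p orbital to the ring (each doubly-bonded ring atom is sp² with one p-orbital electron; each sp² =N– keeps its lone pair in-plane and puts one electron into the π system; the carbocation has an empty p orbital); the conjugation is uninterrupted.
Adding the contributions, 4 × 2 = 8 from the double-bond units + 0 from the C(isopropyl)(+) atom = 8.
A 4n π count (8, n = 2) in a planar conjugated ring means antiaromatic.

Antiaromatic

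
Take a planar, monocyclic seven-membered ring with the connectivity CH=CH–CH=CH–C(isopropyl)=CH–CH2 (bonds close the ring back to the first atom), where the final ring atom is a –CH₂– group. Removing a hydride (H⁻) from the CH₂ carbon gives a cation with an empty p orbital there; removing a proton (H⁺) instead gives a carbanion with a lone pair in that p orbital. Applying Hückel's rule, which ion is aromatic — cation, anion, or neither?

The cation

In either ion the ring is fully conjugated: every atom, including the new sp² carbon, supplies a p orbital.
Cation: 3 × 2 + 0 = 6 π electrons → 4(1)+2, aromatic.
Anion: 3 × 2 + 2 = 8 π electrons → 4(2), antiaromatic.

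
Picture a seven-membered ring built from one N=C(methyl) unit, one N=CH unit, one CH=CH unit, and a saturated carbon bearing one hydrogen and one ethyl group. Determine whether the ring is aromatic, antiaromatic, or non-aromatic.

Because that saturated carbon is sp³ and has no p orbital in the ring π system at the CH(ethyl) position, the π system cannot extend all the way around the ring.
A ring that is not fully conjugated cannot be aromatic or antiaromatic regardless of its π-electron count.

Non-aromatic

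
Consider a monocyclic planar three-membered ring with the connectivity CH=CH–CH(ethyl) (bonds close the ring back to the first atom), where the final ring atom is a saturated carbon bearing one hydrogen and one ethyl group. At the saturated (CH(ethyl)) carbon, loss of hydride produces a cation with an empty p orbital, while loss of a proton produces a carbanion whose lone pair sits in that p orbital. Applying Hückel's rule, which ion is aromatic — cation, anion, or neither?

In either ion the ring is fully conjugated: every atom, including the new sp² carbon, supplies a p orbital.
Cation: 1 × 2 + 0 = 2 π electrons → 4(0)+2, aromatic.
Anion: 1 × 2 + 2 = 4 π electrons → 4(1), antiaromatic.

The cation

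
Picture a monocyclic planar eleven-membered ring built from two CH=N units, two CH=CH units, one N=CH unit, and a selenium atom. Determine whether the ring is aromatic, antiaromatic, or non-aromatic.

The p orbitals form a continuous loop: the double-bond atoms are sp², each contributing one p electron; the doubly-bonded nitrogens are pyridine-type — their lone pairs lie in the ring plane, leaving one electron in the p orbital; the selenium donates one lone pair from its p orbital. The ring is fully conjugated.
Adding the contributions, 5 × 2 = 10 from the double-bond units + 2 from the Se atom = 12.
12 = 4(3); a planar, fully conjugated 4n system is antiaromatic.

Antiaromatic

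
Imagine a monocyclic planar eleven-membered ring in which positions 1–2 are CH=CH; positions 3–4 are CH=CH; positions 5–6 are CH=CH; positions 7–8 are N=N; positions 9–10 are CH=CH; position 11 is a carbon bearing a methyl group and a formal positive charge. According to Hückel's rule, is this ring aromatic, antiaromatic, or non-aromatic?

The p orbitals form a continuous loop: each doubly-bonded ring atom is sp² with one p-orbital electron; each =N– nitrogen is pyridine-type (lone pair in the sp² plane, one electron in the p orbital); the carbocation has an empty p orbital. The ring is fully conjugated.
π-electron count: 5 × 2 = 10 from the double-bond units + 0 from the C(methyl)(+) atom = 10.
Since 10 = 4·2 + 2, the ring meets the 4n+2 criterion.

Aromatic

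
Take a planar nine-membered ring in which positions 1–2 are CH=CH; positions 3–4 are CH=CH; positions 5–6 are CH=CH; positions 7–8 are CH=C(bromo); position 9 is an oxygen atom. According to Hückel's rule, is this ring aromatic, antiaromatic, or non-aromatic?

Every ring atom contributes a p orbital perpendicular to the ring (each doubly-bonded ring atom is sp² with one p-orbital electron; the oxygen donates one lone pair from its p orbital), so the π system is cyclic and fully conjugated.
π-electron count: 4 × 2 = 8 from the double-bond units + 2 from the O atom = 10.
With 10 π electrons (n = 2), the Hückel 4n+2 condition holds.

Aromatic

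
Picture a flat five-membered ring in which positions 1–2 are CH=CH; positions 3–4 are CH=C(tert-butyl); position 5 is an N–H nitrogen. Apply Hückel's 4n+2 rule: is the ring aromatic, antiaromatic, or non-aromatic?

Aromatic

Every ring atom contributes a p orbital perpendicular to the ring (each doubly-bonded ring atom is sp² with one p-orbital electron; the pyrrole-type nitrogen donates its lone pair from the p orbital), so the π system is cyclic and fully conjugated.
Adding the contributions, 2 × 2 = 4 from the double-bond units + 2 from the NH atom = 6.
Since 6 = 4·1 + 2, the ring meets the 4n+2 criterion.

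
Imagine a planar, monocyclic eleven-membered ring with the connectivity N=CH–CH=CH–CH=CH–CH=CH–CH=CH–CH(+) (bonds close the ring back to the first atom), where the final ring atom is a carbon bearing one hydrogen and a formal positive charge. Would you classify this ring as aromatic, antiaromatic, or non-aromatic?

All ring atoms are sp² and supply a p orbital to the ring (each doubly-bonded ring atom is sp² with one p-orbital electron; each sp² =N– keeps its lone pair in-plane and puts one electron into the π system; the carbocation has an empty p orbital); the conjugation is uninterrupted.
Adding the contributions, 5 × 2 = 10 from the double-bond units + 0 from the CH(+) atom = 10.
With 10 π electrons (n = 2), the Hückel 4n+2 condition holds.

Aromatic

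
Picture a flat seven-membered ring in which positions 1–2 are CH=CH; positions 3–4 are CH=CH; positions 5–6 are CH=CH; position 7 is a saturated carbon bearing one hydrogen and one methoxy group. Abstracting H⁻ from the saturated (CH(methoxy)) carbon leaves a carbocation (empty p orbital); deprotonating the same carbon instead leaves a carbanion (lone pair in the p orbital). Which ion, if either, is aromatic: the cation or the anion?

Once that carbon is sp², every ring atom has a p orbital and both ions are fully conjugated.
Cation: 3 × 2 + 0 = 6 π electrons → 4(1)+2, aromatic.
Anion: 3 × 2 + 2 = 8 π electrons → 4(2), antiaromatic.

The cation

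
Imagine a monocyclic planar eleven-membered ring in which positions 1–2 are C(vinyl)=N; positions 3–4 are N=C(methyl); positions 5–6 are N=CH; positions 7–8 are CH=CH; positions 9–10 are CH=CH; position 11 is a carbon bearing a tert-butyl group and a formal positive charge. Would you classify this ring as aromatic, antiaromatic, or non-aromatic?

Every ring atom contributes a p orbital perpendicular to the ring (every atom in a ring double bond is sp² and brings one electron to the p orbital; the doubly-bonded nitrogens are pyridine-type — their lone pairs lie in the ring plane, leaving one electron in the p orbital; the carbocation has an empty p orbital), so the π system is cyclic and fully conjugated.
Tallying contributions gives 5 × 2 = 10 from the double-bond units + 0 from the C(tert-butyl)(+) atom = 10.
Since 10 = 4·2 + 2, the ring meets the 4n+2 criterion.

Aromatic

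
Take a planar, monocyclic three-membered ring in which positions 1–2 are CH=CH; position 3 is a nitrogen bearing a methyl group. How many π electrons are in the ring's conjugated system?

4

All ring atoms are sp² and supply a p orbital to the ring (each doubly-bonded ring atom is sp² with one p-orbital electron; the pyrrole-type nitrogen donates its lone pair from the p orbital); the conjugation is uninterrupted.
Tallying contributions gives 1 × 2 = 2 from the double-bond unit + 2 from the N(methyl) atom = 4.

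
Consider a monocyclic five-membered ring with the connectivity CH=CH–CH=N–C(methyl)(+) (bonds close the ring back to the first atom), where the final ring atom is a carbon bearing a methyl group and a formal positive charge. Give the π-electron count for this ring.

Every ring atom contributes a p orbital perpendicular to the ring (every atom in a ring double bond is sp² and brings one electron to the p orbital; the doubly-bonded nitrogens are pyridine-type — their lone pairs lie in the ring plane, leaving one electron in the p orbital; the carbocation has an empty p orbital), so the π system is cyclic and fully conjugated.
Adding the contributions, 2 × 2 = 4 from the double-bond units + 0 from the C(methyl)(+) atom = 4.

4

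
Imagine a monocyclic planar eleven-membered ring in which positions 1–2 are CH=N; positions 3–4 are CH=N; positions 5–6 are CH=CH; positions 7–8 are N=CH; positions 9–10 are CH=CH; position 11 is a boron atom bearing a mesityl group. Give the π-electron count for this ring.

Check conjugation: every atom in a ring double bond is sp² and brings one electron to the p orbital; each =N– nitrogen is pyridine-type (lone pair in the sp² plane, one electron in the p orbital); the boron has an empty p orbital — every position has a p orbital, so the cyclic π system is continuous.
Counting π electrons: 5 × 2 = 10 from the double-bond units + 0 from the B(mesityl) atom = 10.

10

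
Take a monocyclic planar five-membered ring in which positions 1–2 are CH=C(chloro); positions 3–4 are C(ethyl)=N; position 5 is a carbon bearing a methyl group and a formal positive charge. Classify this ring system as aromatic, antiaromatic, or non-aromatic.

Antiaromatic

Check conjugation: every atom in a ring double bond is sp² and brings one electron to the p orbital; each =N– nitrogen is pyridine-type (lone pair in the sp² plane, one electron in the p orbital); the carbocation has an empty p orbital — every position has a p orbital, so the cyclic π system is continuous.
π-electron count: 2 × 2 = 4 from the double-bond units + 0 from the C(methyl)(+) atom = 4.
4 = 4(1); a planar, fully conjugated 4n system is antiaromatic.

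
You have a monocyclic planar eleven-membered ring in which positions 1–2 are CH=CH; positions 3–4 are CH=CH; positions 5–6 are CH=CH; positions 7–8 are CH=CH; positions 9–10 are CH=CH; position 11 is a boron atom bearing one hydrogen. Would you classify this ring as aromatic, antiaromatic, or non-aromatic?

Check conjugation: the double-bond atoms are sp², each contributing one p electron; the boron has an empty p orbital — every position has a p orbital, so the cyclic π system is continuous.
Adding the contributions, 5 × 2 = 10 from the double-bond units + 0 from the BH atom = 10.
10 = 4(2) + 2, which satisfies Hückel's 4n+2 rule.

Aromatic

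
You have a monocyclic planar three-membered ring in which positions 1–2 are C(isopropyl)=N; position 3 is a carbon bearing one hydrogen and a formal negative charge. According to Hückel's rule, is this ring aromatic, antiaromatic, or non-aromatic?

Check conjugation: every atom in a ring double bond is sp² and brings one electron to the p orbital; each =N– nitrogen is pyridine-type (lone pair in the sp² plane, one electron in the p orbital); the carbanion's lone pair occupies the p orbital — every position has a p orbital, so the cyclic π system is continuous.
Tallying contributions gives 1 × 2 = 2 from the double-bond unit + 2 from the CH(-) atom = 4.
A 4n π count (4, n = 1) in a planar conjugated ring means antiaromatic.

Antiaromatic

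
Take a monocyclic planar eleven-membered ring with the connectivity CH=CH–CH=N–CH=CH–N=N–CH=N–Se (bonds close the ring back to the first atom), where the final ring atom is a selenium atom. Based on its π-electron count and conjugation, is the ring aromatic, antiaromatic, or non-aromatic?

Antiaromatic

All ring atoms are sp² and supply a p orbital to the ring (each doubly-bonded ring atom is sp² with one p-orbital electron; each =N– nitrogen is pyridine-type (lone pair in the sp² plane, one electron in the p orbital); the selenium donates one lone pair from its p orbital); the conjugation is uninterrupted.
Adding the contributions, 5 × 2 = 10 from the double-bond units + 2 from the Se atom = 12.
A 4n π count (12, n = 3) in a planar conjugated ring means antiaromatic.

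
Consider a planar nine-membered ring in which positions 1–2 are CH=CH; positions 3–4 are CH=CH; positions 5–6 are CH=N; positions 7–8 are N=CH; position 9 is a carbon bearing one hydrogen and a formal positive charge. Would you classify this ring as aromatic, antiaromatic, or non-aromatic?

Antiaromatic

The p orbitals form a continuous loop: each doubly-bonded ring atom is sp² with one p-orbital electron; the doubly-bonded nitrogens are pyridine-type — their lone pairs lie in the ring plane, leaving one electron in the p orbital; the carbocation has an empty p orbital. The ring is fully conjugated.
π-electron count: 4 × 2 = 8 from the double-bond units + 0 from the CH(+) atom = 8.
8 is a 4n count (n = 2), so the planar conjugated ring is antiaromatic.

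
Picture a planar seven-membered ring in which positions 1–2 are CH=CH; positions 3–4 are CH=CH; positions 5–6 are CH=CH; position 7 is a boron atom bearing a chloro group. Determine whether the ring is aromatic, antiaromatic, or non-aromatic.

The p orbitals form a continuous loop: every atom in a ring double bond is sp² and brings one electron to the p orbital; the boron has an empty p orbital. The ring is fully conjugated.
π-electron count: 3 × 2 = 6 from the double-bond units + 0 from the B(chloro) atom = 6.
That gives a 4n+2 count (6, n = 1).

Aromatic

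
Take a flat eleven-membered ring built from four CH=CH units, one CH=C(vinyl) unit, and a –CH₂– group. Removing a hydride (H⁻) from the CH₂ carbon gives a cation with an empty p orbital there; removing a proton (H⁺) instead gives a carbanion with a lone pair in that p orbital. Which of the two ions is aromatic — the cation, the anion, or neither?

In either ion the ring is fully conjugated: every atom, including the new sp² carbon, supplies a p orbital.
Cation: 5 × 2 + 0 = 10 π electrons → 4(2)+2, aromatic.
Anion: 5 × 2 + 2 = 12 π electrons → 4(3), antiaromatic.

The cation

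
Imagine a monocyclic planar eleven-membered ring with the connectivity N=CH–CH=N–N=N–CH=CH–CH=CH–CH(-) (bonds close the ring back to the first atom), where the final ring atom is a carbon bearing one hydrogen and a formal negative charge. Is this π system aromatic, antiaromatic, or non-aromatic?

The p orbitals form a continuous loop: the double-bond atoms are sp², each contributing one p electron; each sp² =N– keeps its lone pair in-plane and puts one electron into the π system; the carbanion's lone pair occupies the p orbital. The ring is fully conjugated.
π-electron count: 5 × 2 = 10 from the double-bond units + 2 from the CH(-) atom = 12.
12 is a 4n count (n = 3), so the planar conjugated ring is antiaromatic.

Antiaromatic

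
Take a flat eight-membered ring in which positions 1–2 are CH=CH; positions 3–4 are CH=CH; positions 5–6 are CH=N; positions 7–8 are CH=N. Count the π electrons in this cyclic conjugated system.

Every ring atom contributes a p orbital perpendicular to the ring (the double-bond atoms are sp², each contributing one p electron; each sp² =N– keeps its lone pair in-plane and puts one electron into the π system), so the π system is cyclic and fully conjugated.
Tallying contributions gives 4 × 2 = 8 from the 4 double-bond units.

8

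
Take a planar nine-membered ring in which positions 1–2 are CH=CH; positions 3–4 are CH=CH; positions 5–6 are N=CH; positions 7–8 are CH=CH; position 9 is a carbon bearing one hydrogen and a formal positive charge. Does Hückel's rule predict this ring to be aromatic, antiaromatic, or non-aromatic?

The p orbitals form a continuous loop: the double-bond atoms are sp², each contributing one p electron; each =N– nitrogen is pyridine-type (lone pair in the sp² plane, one electron in the p orbital); the carbocation has an empty p orbital. The ring is fully conjugated.
Adding the contributions, 4 × 2 = 8 from the double-bond units + 0 from the CH(+) atom = 8.
A 4n π count (8, n = 2) in a planar conjugated ring means antiaromatic.

Antiaromatic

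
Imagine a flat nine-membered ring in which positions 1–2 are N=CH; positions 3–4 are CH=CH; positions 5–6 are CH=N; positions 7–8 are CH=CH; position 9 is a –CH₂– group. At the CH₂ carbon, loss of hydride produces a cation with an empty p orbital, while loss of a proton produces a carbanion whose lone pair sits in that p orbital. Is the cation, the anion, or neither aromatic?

The anion

Both ions have a continuous loop of p orbitals — each ring atom is sp².
Cation: 4 × 2 + 0 = 8 π electrons → 4(2), antiaromatic.
Anion: 4 × 2 + 2 = 10 π electrons → 4(2)+2, aromatic.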